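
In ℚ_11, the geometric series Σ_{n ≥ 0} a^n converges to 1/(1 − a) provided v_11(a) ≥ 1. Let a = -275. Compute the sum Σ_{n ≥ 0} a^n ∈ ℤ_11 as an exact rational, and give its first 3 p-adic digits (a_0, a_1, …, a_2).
Σ a^n = 1/(1 − a) = 1/276;  first 3 digits = (1, 8, 6)

v_11(a) = 1 ≥ 1, so the series converges in ℤ_11 to 1/(1 − a) = 1/(1 − (-275)) = 1/276. Expand this rational in ℤ_11: compute digits iteratively via d_i = x_i mod 11, x_{i+1} = (x_i − d_i)/11. The first 3 digits are (1, 8, 6).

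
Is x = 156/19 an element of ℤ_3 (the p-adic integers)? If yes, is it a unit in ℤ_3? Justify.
x ∈ ℤ_3 but not a unit; v_3(x) = 1 > 0

ℤ_3 = {x ∈ ℚ_3 : v_3(x) ≥ 0} and ℤ_3^× = {x ∈ ℤ_3 : v_3(x) = 0}. Here v_3(156/19) = v_3(num) − v_3(den) = 1; compare against these criteria.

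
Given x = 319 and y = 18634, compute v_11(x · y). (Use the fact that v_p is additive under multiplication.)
v_11(5944246) = 4

v_p(x) = 1 (factor: 319 = 11^1 · 29); v_p(y) = 3 (factor: 18634 = 11^3 · 14). Additivity: v_p(xy) = v_p(x) + v_p(y) = 1 + 3 = 4. (Direct check: xy = 5944246 = 11^4 · (406).)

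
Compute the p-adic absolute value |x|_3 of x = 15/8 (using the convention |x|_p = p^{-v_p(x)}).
|15/8|_3 = 1/3

Step 1 — compute v_3(x) by factoring powers of 3 out of the numerator and denominator: v_3(15/8) = 1. Step 2 — apply |x|_p = p^{-v_p(x)} = 3^{-1} = 1/3.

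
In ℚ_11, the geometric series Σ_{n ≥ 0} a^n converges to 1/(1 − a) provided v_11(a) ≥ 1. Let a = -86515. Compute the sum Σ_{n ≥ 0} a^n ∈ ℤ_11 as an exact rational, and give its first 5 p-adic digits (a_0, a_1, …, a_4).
Σ a^n = 1/(1 − a) = 1/86516;  first 5 digits = (1, 0, 0, 1, 5)

v_11(a) = 3 ≥ 1, so the series converges in ℤ_11 to 1/(1 − a) = 1/(1 − (-86515)) = 1/86516. Expand this rational in ℤ_11: compute digits iteratively via d_i = x_i mod 11, x_{i+1} = (x_i − d_i)/11. The first 5 digits are (1, 0, 0, 1, 5).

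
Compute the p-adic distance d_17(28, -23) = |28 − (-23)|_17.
d_17(28, -23) = 1/17

Step 1 — x − y = 28 − (-23) = 51. Step 2 — v_17(51) = 1 (factor: 51 = (17^1 · 3); the sign does not affect v_p). Step 3 — |x − y|_17 = 17^{-1} = 1/17.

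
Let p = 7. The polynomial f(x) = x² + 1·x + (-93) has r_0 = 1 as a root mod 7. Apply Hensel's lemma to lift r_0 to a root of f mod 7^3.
r_2 = 309 (mod 343)

Hensel: r_{i+1} = r_i − f(r_i)·(f′(r_i))^{-1} mod 7^{i+2}, f′(x) = 2x + 1. Iterate:
  r_0 = 1 (mod 7)
  r_1 = 15 (mod 49)
  r_2 = 309 (mod 343)
Final: r = 309 satisfies f(r) ≡ 0 mod 7^3.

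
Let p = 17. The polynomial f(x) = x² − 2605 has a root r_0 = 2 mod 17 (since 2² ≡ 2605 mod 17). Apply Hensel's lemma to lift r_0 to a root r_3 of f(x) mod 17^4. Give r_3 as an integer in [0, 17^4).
r_3 = 63293 (mod 83521)

Hensel's recurrence: r_{i+1} = r_i − f(r_i)·(f′(r_i))^{-1} mod 17^{i+2}, with f′(x) = 2x. Iterate:
  r_0 = 2 (mod 17)
  r_1 = 2 (mod 289)
  r_2 = 4337 (mod 4913)
  r_3 = 63293 (mod 83521)
Final: r_3 = 63293, and one checks f(r_3) ≡ 0 mod 17^4.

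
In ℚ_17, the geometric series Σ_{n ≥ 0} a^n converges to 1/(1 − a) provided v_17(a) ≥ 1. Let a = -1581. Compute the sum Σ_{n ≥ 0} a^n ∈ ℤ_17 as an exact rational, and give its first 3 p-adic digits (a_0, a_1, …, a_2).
Σ a^n = 1/(1 − a) = 1/1582;  first 3 digits = (1, 9, 7)

v_17(a) = 1 ≥ 1, so the series converges in ℤ_17 to 1/(1 − a) = 1/(1 − (-1581)) = 1/1582. Expand this rational in ℤ_17: compute digits iteratively via d_i = x_i mod 17, x_{i+1} = (x_i − d_i)/17. The first 3 digits are (1, 9, 7).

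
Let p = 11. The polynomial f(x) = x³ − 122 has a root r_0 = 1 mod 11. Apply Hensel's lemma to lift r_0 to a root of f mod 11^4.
r_3 = 9802 (mod 14641)

Hensel: r_{i+1} = r_i − f(r_i)/f′(r_i) mod 11^{i+2}, where f′(x) = 3x². Iterate:
  r_0 = 1 (mod 11)
  r_1 = 1 (mod 121)
  r_2 = 485 (mod 1331)
  r_3 = 9802 (mod 14641)
Final: r = 9802 with f(r) ≡ 0 mod 11^4.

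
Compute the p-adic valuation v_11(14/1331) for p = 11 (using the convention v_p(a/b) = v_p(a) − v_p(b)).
v_11(14/1331) = -3

Factor powers of 11 from the numerator and denominator of the reduced fraction: 14 = 11^0 · 14 and 1331 = 11^3 · 1. Apply v_p(a/b) = v_p(a) − v_p(b): v_11(14/1331) = 0 − 3 = -3.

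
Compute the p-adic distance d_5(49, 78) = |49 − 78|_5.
d_5(49, 78) = 1

Step 1 — x − y = 49 − 78 = -29. Step 2 — v_5(-29) = 0 (factor: -29 = −(5^0 · 29); the sign does not affect v_p). Step 3 — |x − y|_5 = 5^{0} = 1.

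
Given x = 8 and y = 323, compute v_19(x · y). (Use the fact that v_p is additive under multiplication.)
v_19(2584) = 1

v_p(x) = 0 (factor: 8 = 19^0 · 8); v_p(y) = 1 (factor: 323 = 19^1 · 17). Additivity: v_p(xy) = v_p(x) + v_p(y) = 0 + 1 = 1. (Direct check: xy = 2584 = 19^1 · (136).)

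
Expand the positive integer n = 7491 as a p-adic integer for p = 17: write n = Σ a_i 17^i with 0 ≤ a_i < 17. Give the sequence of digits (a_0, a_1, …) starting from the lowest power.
(a_0, a_1, …) = (11, 15, 8, 1)

Repeated division by 17 gives the digits low-to-high: 7491 = 11 + 15·17^1 + 8·17^2 + 1·17^3. Digit sequence: (11, 15, 8, 1).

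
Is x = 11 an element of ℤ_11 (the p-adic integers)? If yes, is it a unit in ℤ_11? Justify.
x ∈ ℤ_11 but not a unit; v_11(x) = 1 > 0

ℤ_11 = {x ∈ ℚ_11 : v_11(x) ≥ 0} and ℤ_11^× = {x ∈ ℤ_11 : v_11(x) = 0}. Here v_11(11) = v_11(num) − v_11(den) = 1; compare against these criteria.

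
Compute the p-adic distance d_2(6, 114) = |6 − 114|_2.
d_2(6, 114) = 1/4

Step 1 — x − y = 6 − 114 = -108. Step 2 — v_2(-108) = 2 (factor: -108 = −(2^2 · 27); the sign does not affect v_p). Step 3 — |x − y|_2 = 2^{-2} = 1/4.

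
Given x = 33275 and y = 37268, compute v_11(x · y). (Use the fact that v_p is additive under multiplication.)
v_11(1240092700) = 6

v_p(x) = 3 (factor: 33275 = 11^3 · 25); v_p(y) = 3 (factor: 37268 = 11^3 · 28). Additivity: v_p(xy) = v_p(x) + v_p(y) = 3 + 3 = 6. (Direct check: xy = 1240092700 = 11^6 · (700).)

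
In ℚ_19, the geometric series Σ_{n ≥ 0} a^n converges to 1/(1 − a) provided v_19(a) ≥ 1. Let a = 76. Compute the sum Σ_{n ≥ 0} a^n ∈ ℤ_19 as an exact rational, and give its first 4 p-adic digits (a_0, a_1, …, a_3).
Σ a^n = 1/(1 − a) = -1/75;  first 4 digits = (1, 4, 16, 7)

v_19(a) = 1 ≥ 1, so the series converges in ℤ_19 to 1/(1 − a) = 1/(1 − 76) = -1/75. Expand this rational in ℤ_19: compute digits iteratively via d_i = x_i mod 19, x_{i+1} = (x_i − d_i)/19. The first 4 digits are (1, 4, 16, 7).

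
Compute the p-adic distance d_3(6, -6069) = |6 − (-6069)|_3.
d_3(6, -6069) = 1/243

Step 1 — x − y = 6 − (-6069) = 6075. Step 2 — v_3(6075) = 5 (factor: 6075 = (3^5 · 25); the sign does not affect v_p). Step 3 — |x − y|_3 = 3^{-5} = 1/243.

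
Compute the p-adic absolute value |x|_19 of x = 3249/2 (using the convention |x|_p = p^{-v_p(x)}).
|3249/2|_19 = 1/361

Step 1 — compute v_19(x) by factoring powers of 19 out of the numerator and denominator: v_19(3249/2) = 2. Step 2 — apply |x|_p = p^{-v_p(x)} = 19^{-2} = 1/361.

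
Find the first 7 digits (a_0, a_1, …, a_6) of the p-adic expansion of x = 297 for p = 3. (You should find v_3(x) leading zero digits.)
(a_0, …, a_6) = (0, 0, 0, 2, 0, 1, 0)

v_3(297) = 3, so a_0 = ... = a_2 = 0. Factor out: x = 3^3 · u with u = 11 a unit in ℤ_3. Expand u iteratively via a_{v+i} = u_i mod 3, u_{i+1} = (u_i − a_{v+i})/3:
  u_0 = 11;  a_3 = 2;  u_1 = (u_0 − 2)/3 = 3
  u_1 = 3;  a_4 = 0;  u_2 = (u_1 − 0)/3 = 1
  u_2 = 1;  a_5 = 1;  u_3 = (u_2 − 1)/3 = 0
  u_3 = 0;  a_6 = 0;  u_4 = (u_3 − 0)/3 = 0
Digits: (0, 0, 0, 2, 0, 1, 0).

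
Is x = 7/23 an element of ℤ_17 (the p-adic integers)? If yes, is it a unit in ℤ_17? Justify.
x ∈ ℤ_17^× (unit); v_17(x) = 0

ℤ_17 = {x ∈ ℚ_17 : v_17(x) ≥ 0} and ℤ_17^× = {x ∈ ℤ_17 : v_17(x) = 0}. Here v_17(7/23) = v_17(num) − v_17(den) = 0; compare against these criteria.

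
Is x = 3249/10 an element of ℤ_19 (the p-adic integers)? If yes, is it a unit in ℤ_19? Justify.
x ∈ ℤ_19 but not a unit; v_19(x) = 2 > 0

ℤ_19 = {x ∈ ℚ_19 : v_19(x) ≥ 0} and ℤ_19^× = {x ∈ ℤ_19 : v_19(x) = 0}. Here v_19(3249/10) = v_19(num) − v_19(den) = 2; compare against these criteria.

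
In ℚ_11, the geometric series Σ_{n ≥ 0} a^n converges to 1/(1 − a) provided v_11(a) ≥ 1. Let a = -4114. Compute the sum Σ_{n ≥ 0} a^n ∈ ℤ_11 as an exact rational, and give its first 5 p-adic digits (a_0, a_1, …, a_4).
Σ a^n = 1/(1 − a) = 1/4115;  first 5 digits = (1, 0, 10, 7, 0)

v_11(a) = 2 ≥ 1, so the series converges in ℤ_11 to 1/(1 − a) = 1/(1 − (-4114)) = 1/4115. Expand this rational in ℤ_11: compute digits iteratively via d_i = x_i mod 11, x_{i+1} = (x_i − d_i)/11. The first 5 digits are (1, 0, 10, 7, 0).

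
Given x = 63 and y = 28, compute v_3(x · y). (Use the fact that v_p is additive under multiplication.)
v_3(1764) = 2

v_p(x) = 2 (factor: 63 = 3^2 · 7); v_p(y) = 0 (factor: 28 = 3^0 · 28). Additivity: v_p(xy) = v_p(x) + v_p(y) = 2 + 0 = 2. (Direct check: xy = 1764 = 3^2 · (196).)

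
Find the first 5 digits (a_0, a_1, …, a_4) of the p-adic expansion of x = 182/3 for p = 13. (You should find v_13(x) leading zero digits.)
(a_0, …, a_4) = (0, 9, 4, 4, 4)

v_13(182/3) = 1, so a_0 = ... = a_0 = 0. Factor out: x = 13^1 · u with u = 14/3 a unit in ℤ_13. Expand u iteratively via a_{v+i} = u_i mod 13, u_{i+1} = (u_i − a_{v+i})/13:
  u_0 = 14/3;  a_1 = 9;  u_1 = (u_0 − 9)/13 = -1/3
  u_1 = -1/3;  a_2 = 4;  u_2 = (u_1 − 4)/13 = -1/3
  u_2 = -1/3;  a_3 = 4;  u_3 = (u_2 − 4)/13 = -1/3
  u_3 = -1/3;  a_4 = 4;  u_4 = (u_3 − 4)/13 = -1/3
Digits: (0, 9, 4, 4, 4).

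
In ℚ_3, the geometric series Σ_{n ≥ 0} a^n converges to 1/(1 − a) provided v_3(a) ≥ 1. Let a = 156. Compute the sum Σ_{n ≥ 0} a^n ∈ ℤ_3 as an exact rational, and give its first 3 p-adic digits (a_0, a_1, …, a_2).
Σ a^n = 1/(1 − a) = -1/155;  first 3 digits = (1, 1, 0)

v_3(a) = 1 ≥ 1, so the series converges in ℤ_3 to 1/(1 − a) = 1/(1 − 156) = -1/155. Expand this rational in ℤ_3: compute digits iteratively via d_i = x_i mod 3, x_{i+1} = (x_i − d_i)/3. The first 3 digits are (1, 1, 0).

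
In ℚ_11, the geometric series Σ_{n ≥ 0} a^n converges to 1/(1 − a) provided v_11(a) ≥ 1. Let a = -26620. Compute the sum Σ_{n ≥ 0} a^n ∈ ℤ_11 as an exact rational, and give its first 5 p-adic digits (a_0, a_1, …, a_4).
Σ a^n = 1/(1 − a) = 1/26621;  first 5 digits = (1, 0, 0, 2, 9)

v_11(a) = 3 ≥ 1, so the series converges in ℤ_11 to 1/(1 − a) = 1/(1 − (-26620)) = 1/26621. Expand this rational in ℤ_11: compute digits iteratively via d_i = x_i mod 11, x_{i+1} = (x_i − d_i)/11. The first 5 digits are (1, 0, 0, 2, 9).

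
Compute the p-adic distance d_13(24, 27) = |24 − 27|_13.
d_13(24, 27) = 1

Step 1 — x − y = 24 − 27 = -3. Step 2 — v_13(-3) = 0 (factor: -3 = −(13^0 · 3); the sign does not affect v_p). Step 3 — |x − y|_13 = 13^{0} = 1.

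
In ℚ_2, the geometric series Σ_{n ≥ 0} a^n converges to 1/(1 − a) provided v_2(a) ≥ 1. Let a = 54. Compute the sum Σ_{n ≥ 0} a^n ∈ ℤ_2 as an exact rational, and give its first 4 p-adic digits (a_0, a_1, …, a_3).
Σ a^n = 1/(1 − a) = -1/53;  first 4 digits = (1, 1, 0, 0)

v_2(a) = 1 ≥ 1, so the series converges in ℤ_2 to 1/(1 − a) = 1/(1 − 54) = -1/53. Expand this rational in ℤ_2: compute digits iteratively via d_i = x_i mod 2, x_{i+1} = (x_i − d_i)/2. The first 4 digits are (1, 1, 0, 0).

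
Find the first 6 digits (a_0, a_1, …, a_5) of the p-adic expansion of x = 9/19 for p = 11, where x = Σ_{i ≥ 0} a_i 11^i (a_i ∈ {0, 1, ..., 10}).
(a_0, …, a_5) = (8, 8, 5, 7, 8, 5)

v_11(9/19) = 0 (numerator and denominator both coprime to 11), so x ∈ ℤ_11^×. Compute digits iteratively via a_i = x_i mod 11, x_{i+1} = (x_i − a_i)/11, with x_0 = x:
  x_0 = 9/19;  a_0 = 8;  x_1 = (x_0 − 8)/11 = -13/19
  x_1 = -13/19;  a_1 = 8;  x_2 = (x_1 − 8)/11 = -15/19
  x_2 = -15/19;  a_2 = 5;  x_3 = (x_2 − 5)/11 = -10/19
  x_3 = -10/19;  a_3 = 7;  x_4 = (x_3 − 7)/11 = -13/19
  x_4 = -13/19;  a_4 = 8;  x_5 = (x_4 − 8)/11 = -15/19
  x_5 = -15/19;  a_5 = 5;  x_6 = (x_5 − 5)/11 = -10/19
Digits: (8, 8, 5, 7, 8, 5).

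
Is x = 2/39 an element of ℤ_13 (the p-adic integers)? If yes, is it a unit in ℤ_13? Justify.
x ∉ ℤ_13 (v_13(x) = -1 < 0)

ℤ_13 = {x ∈ ℚ_13 : v_13(x) ≥ 0} and ℤ_13^× = {x ∈ ℤ_13 : v_13(x) = 0}. Here v_13(2/39) = v_13(num) − v_13(den) = -1; compare against these criteria.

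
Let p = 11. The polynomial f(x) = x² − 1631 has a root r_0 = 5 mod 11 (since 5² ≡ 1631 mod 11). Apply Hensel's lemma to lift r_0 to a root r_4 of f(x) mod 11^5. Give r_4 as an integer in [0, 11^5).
r_4 = 133556 (mod 161051)

Hensel's recurrence: r_{i+1} = r_i − f(r_i)·(f′(r_i))^{-1} mod 11^{i+2}, with f′(x) = 2x. Iterate:
  r_0 = 5 (mod 11)
  r_1 = 93 (mod 121)
  r_2 = 456 (mod 1331)
  r_3 = 1787 (mod 14641)
  r_4 = 133556 (mod 161051)
Final: r_4 = 133556, and one checks f(r_4) ≡ 0 mod 11^5.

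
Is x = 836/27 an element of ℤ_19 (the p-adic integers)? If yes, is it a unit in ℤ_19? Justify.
x ∈ ℤ_19 but not a unit; v_19(x) = 1 > 0

ℤ_19 = {x ∈ ℚ_19 : v_19(x) ≥ 0} and ℤ_19^× = {x ∈ ℤ_19 : v_19(x) = 0}. Here v_19(836/27) = v_19(num) − v_19(den) = 1; compare against these criteria.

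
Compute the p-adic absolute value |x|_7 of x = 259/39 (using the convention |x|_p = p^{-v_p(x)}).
|259/39|_7 = 1/7

Step 1 — compute v_7(x) by factoring powers of 7 out of the numerator and denominator: v_7(259/39) = 1. Step 2 — apply |x|_p = p^{-v_p(x)} = 7^{-1} = 1/7.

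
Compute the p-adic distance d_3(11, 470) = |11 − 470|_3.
d_3(11, 470) = 1/27

Step 1 — x − y = 11 − 470 = -459. Step 2 — v_3(-459) = 3 (factor: -459 = −(3^3 · 17); the sign does not affect v_p). Step 3 — |x − y|_3 = 3^{-3} = 1/27.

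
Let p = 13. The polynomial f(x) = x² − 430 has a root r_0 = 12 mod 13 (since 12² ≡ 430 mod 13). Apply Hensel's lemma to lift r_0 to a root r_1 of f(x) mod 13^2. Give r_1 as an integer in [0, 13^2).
r_1 = 38 (mod 169)

Hensel's recurrence: r_{i+1} = r_i − f(r_i)·(f′(r_i))^{-1} mod 13^{i+2}, with f′(x) = 2x. Iterate:
  r_0 = 12 (mod 13)
  r_1 = 38 (mod 169)
Final: r_1 = 38, and one checks f(r_1) ≡ 0 mod 13^2.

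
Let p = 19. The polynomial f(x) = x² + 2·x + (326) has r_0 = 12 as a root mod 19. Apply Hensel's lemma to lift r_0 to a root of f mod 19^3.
r_2 = 2881 (mod 6859)

Hensel: r_{i+1} = r_i − f(r_i)·(f′(r_i))^{-1} mod 19^{i+2}, f′(x) = 2x + 2. Iterate:
  r_0 = 12 (mod 19)
  r_1 = 354 (mod 361)
  r_2 = 2881 (mod 6859)
Final: r = 2881 satisfies f(r) ≡ 0 mod 19^3.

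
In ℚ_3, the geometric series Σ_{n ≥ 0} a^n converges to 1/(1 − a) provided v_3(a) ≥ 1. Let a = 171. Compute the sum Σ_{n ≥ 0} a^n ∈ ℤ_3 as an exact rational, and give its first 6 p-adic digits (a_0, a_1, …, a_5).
Σ a^n = 1/(1 − a) = -1/170;  first 6 digits = (1, 0, 1, 0, 0, 1)

v_3(a) = 2 ≥ 1, so the series converges in ℤ_3 to 1/(1 − a) = 1/(1 − 171) = -1/170. Expand this rational in ℤ_3: compute digits iteratively via d_i = x_i mod 3, x_{i+1} = (x_i − d_i)/3. The first 6 digits are (1, 0, 1, 0, 0, 1).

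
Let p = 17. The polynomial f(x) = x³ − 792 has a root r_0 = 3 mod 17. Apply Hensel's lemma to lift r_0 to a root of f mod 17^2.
r_1 = 224 (mod 289)

Hensel: r_{i+1} = r_i − f(r_i)/f′(r_i) mod 17^{i+2}, where f′(x) = 3x². Iterate:
  r_0 = 3 (mod 17)
  r_1 = 224 (mod 289)
Final: r = 224 with f(r) ≡ 0 mod 17^2.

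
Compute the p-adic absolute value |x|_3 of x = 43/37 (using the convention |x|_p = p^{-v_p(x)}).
|43/37|_3 = 1

Step 1 — compute v_3(x) by factoring powers of 3 out of the numerator and denominator: v_3(43/37) = 0. Step 2 — apply |x|_p = p^{-v_p(x)} = 3^{0} = 1.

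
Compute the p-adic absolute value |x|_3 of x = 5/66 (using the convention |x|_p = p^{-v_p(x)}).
|5/66|_3 = 3

Step 1 — compute v_3(x) by factoring powers of 3 out of the numerator and denominator: v_3(5/66) = -1. Step 2 — apply |x|_p = p^{-v_p(x)} = 3^{1} = 3.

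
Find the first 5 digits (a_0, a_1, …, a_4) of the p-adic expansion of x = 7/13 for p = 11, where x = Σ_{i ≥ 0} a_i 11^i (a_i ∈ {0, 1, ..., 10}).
(a_0, …, a_4) = (9, 6, 7, 1, 10)

v_11(7/13) = 0 (numerator and denominator both coprime to 11), so x ∈ ℤ_11^×. Compute digits iteratively via a_i = x_i mod 11, x_{i+1} = (x_i − a_i)/11, with x_0 = x:
  x_0 = 7/13;  a_0 = 9;  x_1 = (x_0 − 9)/11 = -10/13
  x_1 = -10/13;  a_1 = 6;  x_2 = (x_1 − 6)/11 = -8/13
  x_2 = -8/13;  a_2 = 7;  x_3 = (x_2 − 7)/11 = -9/13
  x_3 = -9/13;  a_3 = 1;  x_4 = (x_3 − 1)/11 = -2/13
  x_4 = -2/13;  a_4 = 10;  x_5 = (x_4 − 10)/11 = -12/13
Digits: (9, 6, 7, 1, 10).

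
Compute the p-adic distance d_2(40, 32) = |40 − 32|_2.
d_2(40, 32) = 1/8

Step 1 — x − y = 40 − 32 = 8. Step 2 — v_2(8) = 3 (factor: 8 = (2^3 · 1); the sign does not affect v_p). Step 3 — |x − y|_2 = 2^{-3} = 1/8.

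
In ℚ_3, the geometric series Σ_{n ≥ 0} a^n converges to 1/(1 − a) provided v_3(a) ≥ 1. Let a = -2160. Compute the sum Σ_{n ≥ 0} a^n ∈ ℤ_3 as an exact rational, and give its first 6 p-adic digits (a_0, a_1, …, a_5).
Σ a^n = 1/(1 − a) = 1/2161;  first 6 digits = (1, 0, 0, 1, 0, 0)

v_3(a) = 3 ≥ 1, so the series converges in ℤ_3 to 1/(1 − a) = 1/(1 − (-2160)) = 1/2161. Expand this rational in ℤ_3: compute digits iteratively via d_i = x_i mod 3, x_{i+1} = (x_i − d_i)/3. The first 6 digits are (1, 0, 0, 1, 0, 0).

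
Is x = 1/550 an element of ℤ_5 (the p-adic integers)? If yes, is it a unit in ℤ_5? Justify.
x ∉ ℤ_5 (v_5(x) = -2 < 0)

ℤ_5 = {x ∈ ℚ_5 : v_5(x) ≥ 0} and ℤ_5^× = {x ∈ ℤ_5 : v_5(x) = 0}. Here v_5(1/550) = v_5(num) − v_5(den) = -2; compare against these criteria.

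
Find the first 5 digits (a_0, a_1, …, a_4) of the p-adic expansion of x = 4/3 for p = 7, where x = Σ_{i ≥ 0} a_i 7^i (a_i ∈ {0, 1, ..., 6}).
(a_0, …, a_4) = (6, 4, 4, 4, 4)

v_7(4/3) = 0 (numerator and denominator both coprime to 7), so x ∈ ℤ_7^×. Compute digits iteratively via a_i = x_i mod 7, x_{i+1} = (x_i − a_i)/7, with x_0 = x:
  x_0 = 4/3;  a_0 = 6;  x_1 = (x_0 − 6)/7 = -2/3
  x_1 = -2/3;  a_1 = 4;  x_2 = (x_1 − 4)/7 = -2/3
  x_2 = -2/3;  a_2 = 4;  x_3 = (x_2 − 4)/7 = -2/3
  x_3 = -2/3;  a_3 = 4;  x_4 = (x_3 − 4)/7 = -2/3
  x_4 = -2/3;  a_4 = 4;  x_5 = (x_4 − 4)/7 = -2/3
Digits: (6, 4, 4, 4, 4).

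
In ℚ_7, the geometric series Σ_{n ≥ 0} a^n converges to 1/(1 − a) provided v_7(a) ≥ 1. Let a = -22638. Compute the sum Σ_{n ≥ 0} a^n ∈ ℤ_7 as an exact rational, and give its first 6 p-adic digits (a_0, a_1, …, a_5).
Σ a^n = 1/(1 − a) = 1/22639;  first 6 digits = (1, 0, 0, 4, 4, 5)

v_7(a) = 3 ≥ 1, so the series converges in ℤ_7 to 1/(1 − a) = 1/(1 − (-22638)) = 1/22639. Expand this rational in ℤ_7: compute digits iteratively via d_i = x_i mod 7, x_{i+1} = (x_i − d_i)/7. The first 6 digits are (1, 0, 0, 4, 4, 5).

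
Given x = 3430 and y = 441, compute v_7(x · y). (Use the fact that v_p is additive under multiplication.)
v_7(1512630) = 5

v_p(x) = 3 (factor: 3430 = 7^3 · 10); v_p(y) = 2 (factor: 441 = 7^2 · 9). Additivity: v_p(xy) = v_p(x) + v_p(y) = 3 + 2 = 5. (Direct check: xy = 1512630 = 7^5 · (90).)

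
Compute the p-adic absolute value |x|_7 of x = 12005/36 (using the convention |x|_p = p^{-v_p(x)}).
|12005/36|_7 = 1/2401

Step 1 — compute v_7(x) by factoring powers of 7 out of the numerator and denominator: v_7(12005/36) = 4. Step 2 — apply |x|_p = p^{-v_p(x)} = 7^{-4} = 1/2401.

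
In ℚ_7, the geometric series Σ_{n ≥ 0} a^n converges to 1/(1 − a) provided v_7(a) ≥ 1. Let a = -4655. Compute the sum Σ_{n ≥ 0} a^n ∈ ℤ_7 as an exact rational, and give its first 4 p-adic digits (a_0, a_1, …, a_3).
Σ a^n = 1/(1 − a) = 1/4656;  first 4 digits = (1, 0, 3, 0)

v_7(a) = 2 ≥ 1, so the series converges in ℤ_7 to 1/(1 − a) = 1/(1 − (-4655)) = 1/4656. Expand this rational in ℤ_7: compute digits iteratively via d_i = x_i mod 7, x_{i+1} = (x_i − d_i)/7. The first 4 digits are (1, 0, 3, 0).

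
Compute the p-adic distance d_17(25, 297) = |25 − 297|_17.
d_17(25, 297) = 1/17

Step 1 — x − y = 25 − 297 = -272. Step 2 — v_17(-272) = 1 (factor: -272 = −(17^1 · 16); the sign does not affect v_p). Step 3 — |x − y|_17 = 17^{-1} = 1/17.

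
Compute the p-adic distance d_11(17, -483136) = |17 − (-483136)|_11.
d_11(17, -483136) = 1/161051

Step 1 — x − y = 17 − (-483136) = 483153. Step 2 — v_11(483153) = 5 (factor: 483153 = (11^5 · 3); the sign does not affect v_p). Step 3 — |x − y|_11 = 11^{-5} = 1/161051.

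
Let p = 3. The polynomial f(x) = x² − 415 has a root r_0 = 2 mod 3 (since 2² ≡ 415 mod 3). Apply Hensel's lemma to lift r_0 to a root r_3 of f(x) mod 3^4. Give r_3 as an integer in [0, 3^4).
r_3 = 35 (mod 81)

Hensel's recurrence: r_{i+1} = r_i − f(r_i)·(f′(r_i))^{-1} mod 3^{i+2}, with f′(x) = 2x. Iterate:
  r_0 = 2 (mod 3)
  r_1 = 8 (mod 9)
  r_2 = 8 (mod 27)
  r_3 = 35 (mod 81)
Final: r_3 = 35, and one checks f(r_3) ≡ 0 mod 3^4.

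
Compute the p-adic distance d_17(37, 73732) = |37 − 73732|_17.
d_17(37, 73732) = 1/4913

Step 1 — x − y = 37 − 73732 = -73695. Step 2 — v_17(-73695) = 3 (factor: -73695 = −(17^3 · 15); the sign does not affect v_p). Step 3 — |x − y|_17 = 17^{-3} = 1/4913.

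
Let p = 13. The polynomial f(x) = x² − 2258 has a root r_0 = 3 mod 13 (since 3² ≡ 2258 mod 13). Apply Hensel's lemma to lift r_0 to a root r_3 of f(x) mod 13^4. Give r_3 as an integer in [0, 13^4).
r_3 = 11391 (mod 28561)

Hensel's recurrence: r_{i+1} = r_i − f(r_i)·(f′(r_i))^{-1} mod 13^{i+2}, with f′(x) = 2x. Iterate:
  r_0 = 3 (mod 13)
  r_1 = 68 (mod 169)
  r_2 = 406 (mod 2197)
  r_3 = 11391 (mod 28561)
Final: r_3 = 11391, and one checks f(r_3) ≡ 0 mod 13^4.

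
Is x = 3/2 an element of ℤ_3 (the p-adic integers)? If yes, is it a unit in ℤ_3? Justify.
x ∈ ℤ_3 but not a unit; v_3(x) = 1 > 0

ℤ_3 = {x ∈ ℚ_3 : v_3(x) ≥ 0} and ℤ_3^× = {x ∈ ℤ_3 : v_3(x) = 0}. Here v_3(3/2) = v_3(num) − v_3(den) = 1; compare against these criteria.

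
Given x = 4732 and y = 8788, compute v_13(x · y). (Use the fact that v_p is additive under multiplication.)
v_13(41584816) = 5

v_p(x) = 2 (factor: 4732 = 13^2 · 28); v_p(y) = 3 (factor: 8788 = 13^3 · 4). Additivity: v_p(xy) = v_p(x) + v_p(y) = 2 + 3 = 5. (Direct check: xy = 41584816 = 13^5 · (112).)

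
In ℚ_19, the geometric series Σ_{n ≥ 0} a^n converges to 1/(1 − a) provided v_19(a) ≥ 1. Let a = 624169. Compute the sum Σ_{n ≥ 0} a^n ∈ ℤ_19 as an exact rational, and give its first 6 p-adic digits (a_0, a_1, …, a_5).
Σ a^n = 1/(1 − a) = -1/624168;  first 6 digits = (1, 0, 0, 15, 4, 0)

v_19(a) = 3 ≥ 1, so the series converges in ℤ_19 to 1/(1 − a) = 1/(1 − 624169) = -1/624168. Expand this rational in ℤ_19: compute digits iteratively via d_i = x_i mod 19, x_{i+1} = (x_i − d_i)/19. The first 6 digits are (1, 0, 0, 15, 4, 0).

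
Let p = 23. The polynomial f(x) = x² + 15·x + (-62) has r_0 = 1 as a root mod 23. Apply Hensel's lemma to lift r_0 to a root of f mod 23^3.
r_2 = 875 (mod 12167)

Hensel: r_{i+1} = r_i − f(r_i)·(f′(r_i))^{-1} mod 23^{i+2}, f′(x) = 2x + 15. Iterate:
  r_0 = 1 (mod 23)
  r_1 = 346 (mod 529)
  r_2 = 875 (mod 12167)
Final: r = 875 satisfies f(r) ≡ 0 mod 23^3.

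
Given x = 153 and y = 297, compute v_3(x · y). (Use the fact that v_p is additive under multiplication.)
v_3(45441) = 5

v_p(x) = 2 (factor: 153 = 3^2 · 17); v_p(y) = 3 (factor: 297 = 3^3 · 11). Additivity: v_p(xy) = v_p(x) + v_p(y) = 2 + 3 = 5. (Direct check: xy = 45441 = 3^5 · (187).)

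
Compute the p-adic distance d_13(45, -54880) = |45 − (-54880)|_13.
d_13(45, -54880) = 1/2197

Step 1 — x − y = 45 − (-54880) = 54925. Step 2 — v_13(54925) = 3 (factor: 54925 = (13^3 · 25); the sign does not affect v_p). Step 3 — |x − y|_13 = 13^{-3} = 1/2197.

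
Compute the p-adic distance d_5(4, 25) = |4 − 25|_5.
d_5(4, 25) = 1

Step 1 — x − y = 4 − 25 = -21. Step 2 — v_5(-21) = 0 (factor: -21 = −(5^0 · 21); the sign does not affect v_p). Step 3 — |x − y|_5 = 5^{0} = 1.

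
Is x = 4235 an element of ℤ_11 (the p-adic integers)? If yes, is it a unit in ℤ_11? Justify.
x ∈ ℤ_11 but not a unit; v_11(x) = 2 > 0

ℤ_11 = {x ∈ ℚ_11 : v_11(x) ≥ 0} and ℤ_11^× = {x ∈ ℤ_11 : v_11(x) = 0}. Here v_11(4235) = v_11(num) − v_11(den) = 2; compare against these criteria.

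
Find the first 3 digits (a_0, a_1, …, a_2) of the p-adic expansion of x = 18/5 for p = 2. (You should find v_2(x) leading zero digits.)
(a_0, …, a_2) = (0, 1, 0)

v_2(18/5) = 1, so a_0 = ... = a_0 = 0. Factor out: x = 2^1 · u with u = 9/5 a unit in ℤ_2. Expand u iteratively via a_{v+i} = u_i mod 2, u_{i+1} = (u_i − a_{v+i})/2:
  u_0 = 9/5;  a_1 = 1;  u_1 = (u_0 − 1)/2 = 2/5
  u_1 = 2/5;  a_2 = 0;  u_2 = (u_1 − 0)/2 = 1/5
Digits: (0, 1, 0).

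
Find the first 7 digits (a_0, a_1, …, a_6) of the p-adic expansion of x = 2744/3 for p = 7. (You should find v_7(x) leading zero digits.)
(a_0, …, a_6) = (0, 0, 0, 5, 2, 2, 2)

v_7(2744/3) = 3, so a_0 = ... = a_2 = 0. Factor out: x = 7^3 · u with u = 8/3 a unit in ℤ_7. Expand u iteratively via a_{v+i} = u_i mod 7, u_{i+1} = (u_i − a_{v+i})/7:
  u_0 = 8/3;  a_3 = 5;  u_1 = (u_0 − 5)/7 = -1/3
  u_1 = -1/3;  a_4 = 2;  u_2 = (u_1 − 2)/7 = -1/3
  u_2 = -1/3;  a_5 = 2;  u_3 = (u_2 − 2)/7 = -1/3
  u_3 = -1/3;  a_6 = 2;  u_4 = (u_3 − 2)/7 = -1/3
Digits: (0, 0, 0, 5, 2, 2, 2).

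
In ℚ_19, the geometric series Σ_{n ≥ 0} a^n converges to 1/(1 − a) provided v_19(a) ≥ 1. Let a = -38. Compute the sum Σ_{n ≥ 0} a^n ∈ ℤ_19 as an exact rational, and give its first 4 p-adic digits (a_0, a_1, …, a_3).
Σ a^n = 1/(1 − a) = 1/39;  first 4 digits = (1, 17, 3, 11)

v_19(a) = 1 ≥ 1, so the series converges in ℤ_19 to 1/(1 − a) = 1/(1 − (-38)) = 1/39. Expand this rational in ℤ_19: compute digits iteratively via d_i = x_i mod 19, x_{i+1} = (x_i − d_i)/19. The first 4 digits are (1, 17, 3, 11).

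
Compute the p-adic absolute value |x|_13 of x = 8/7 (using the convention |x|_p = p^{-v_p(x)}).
|8/7|_13 = 1

Step 1 — compute v_13(x) by factoring powers of 13 out of the numerator and denominator: v_13(8/7) = 0. Step 2 — apply |x|_p = p^{-v_p(x)} = 13^{0} = 1.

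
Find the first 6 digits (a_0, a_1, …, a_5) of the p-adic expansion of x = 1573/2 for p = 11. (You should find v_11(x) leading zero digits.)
(a_0, …, a_5) = (0, 0, 1, 6, 5, 5)

v_11(1573/2) = 2, so a_0 = ... = a_1 = 0. Factor out: x = 11^2 · u with u = 13/2 a unit in ℤ_11. Expand u iteratively via a_{v+i} = u_i mod 11, u_{i+1} = (u_i − a_{v+i})/11:
  u_0 = 13/2;  a_2 = 1;  u_1 = (u_0 − 1)/11 = 1/2
  u_1 = 1/2;  a_3 = 6;  u_2 = (u_1 − 6)/11 = -1/2
  u_2 = -1/2;  a_4 = 5;  u_3 = (u_2 − 5)/11 = -1/2
  u_3 = -1/2;  a_5 = 5;  u_4 = (u_3 − 5)/11 = -1/2
Digits: (0, 0, 1, 6, 5, 5).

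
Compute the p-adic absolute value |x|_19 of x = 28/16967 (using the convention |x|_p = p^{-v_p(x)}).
|28/16967|_19 = 361

Step 1 — compute v_19(x) by factoring powers of 19 out of the numerator and denominator: v_19(28/16967) = -2. Step 2 — apply |x|_p = p^{-v_p(x)} = 19^{2} = 361.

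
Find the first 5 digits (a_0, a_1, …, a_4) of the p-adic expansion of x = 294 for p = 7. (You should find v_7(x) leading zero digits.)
(a_0, …, a_4) = (0, 0, 6, 0, 0)

v_7(294) = 2, so a_0 = ... = a_1 = 0. Factor out: x = 7^2 · u with u = 6 a unit in ℤ_7. Expand u iteratively via a_{v+i} = u_i mod 7, u_{i+1} = (u_i − a_{v+i})/7:
  u_0 = 6;  a_2 = 6;  u_1 = (u_0 − 6)/7 = 0
  u_1 = 0;  a_3 = 0;  u_2 = (u_1 − 0)/7 = 0
  u_2 = 0;  a_4 = 0;  u_3 = (u_2 − 0)/7 = 0
Digits: (0, 0, 6, 0, 0).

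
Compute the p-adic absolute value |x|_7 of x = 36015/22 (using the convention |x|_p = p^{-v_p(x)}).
|36015/22|_7 = 1/2401

Step 1 — compute v_7(x) by factoring powers of 7 out of the numerator and denominator: v_7(36015/22) = 4. Step 2 — apply |x|_p = p^{-v_p(x)} = 7^{-4} = 1/2401.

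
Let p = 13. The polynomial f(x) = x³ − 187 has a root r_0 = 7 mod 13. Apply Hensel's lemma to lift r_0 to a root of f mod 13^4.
r_3 = 15347 (mod 28561)

Hensel: r_{i+1} = r_i − f(r_i)/f′(r_i) mod 13^{i+2}, where f′(x) = 3x². Iterate:
  r_0 = 7 (mod 13)
  r_1 = 137 (mod 169)
  r_2 = 2165 (mod 2197)
  r_3 = 15347 (mod 28561)
Final: r = 15347 with f(r) ≡ 0 mod 13^4.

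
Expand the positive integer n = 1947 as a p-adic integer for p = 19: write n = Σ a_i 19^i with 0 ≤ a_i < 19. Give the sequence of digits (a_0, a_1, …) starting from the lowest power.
(a_0, a_1, …) = (9, 7, 5)

Repeated division by 19 gives the digits low-to-high: 1947 = 9 + 7·19^1 + 5·19^2. Digit sequence: (9, 7, 5).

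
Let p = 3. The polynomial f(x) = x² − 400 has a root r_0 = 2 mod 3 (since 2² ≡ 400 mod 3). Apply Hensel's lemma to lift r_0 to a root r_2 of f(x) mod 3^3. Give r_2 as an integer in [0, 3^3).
r_2 = 20 (mod 27)

Hensel's recurrence: r_{i+1} = r_i − f(r_i)·(f′(r_i))^{-1} mod 3^{i+2}, with f′(x) = 2x. Iterate:
  r_0 = 2 (mod 3)
  r_1 = 2 (mod 9)
  r_2 = 20 (mod 27)
Final: r_2 = 20, and one checks f(r_2) ≡ 0 mod 3^3.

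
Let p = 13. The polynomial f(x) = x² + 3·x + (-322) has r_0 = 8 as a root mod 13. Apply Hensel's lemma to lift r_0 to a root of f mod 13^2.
r_1 = 47 (mod 169)

Hensel: r_{i+1} = r_i − f(r_i)·(f′(r_i))^{-1} mod 13^{i+2}, f′(x) = 2x + 3. Iterate:
  r_0 = 8 (mod 13)
  r_1 = 47 (mod 169)
Final: r = 47 satisfies f(r) ≡ 0 mod 13^2.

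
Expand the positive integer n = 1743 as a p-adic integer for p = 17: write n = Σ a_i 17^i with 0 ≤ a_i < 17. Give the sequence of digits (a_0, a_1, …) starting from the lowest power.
(a_0, a_1, …) = (9, 0, 6)

Repeated division by 17 gives the digits low-to-high: 1743 = 9 + 6·17^2. Digit sequence: (9, 0, 6).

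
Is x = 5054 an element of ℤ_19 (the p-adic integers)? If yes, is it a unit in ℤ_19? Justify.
x ∈ ℤ_19 but not a unit; v_19(x) = 2 > 0

ℤ_19 = {x ∈ ℚ_19 : v_19(x) ≥ 0} and ℤ_19^× = {x ∈ ℤ_19 : v_19(x) = 0}. Here v_19(5054) = v_19(num) − v_19(den) = 2; compare against these criteria.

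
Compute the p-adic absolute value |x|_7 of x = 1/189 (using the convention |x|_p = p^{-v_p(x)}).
|1/189|_7 = 7

Step 1 — compute v_7(x) by factoring powers of 7 out of the numerator and denominator: v_7(1/189) = -1. Step 2 — apply |x|_p = p^{-v_p(x)} = 7^{1} = 7.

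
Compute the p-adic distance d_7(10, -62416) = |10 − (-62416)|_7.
d_7(10, -62416) = 1/2401

Step 1 — x − y = 10 − (-62416) = 62426. Step 2 — v_7(62426) = 4 (factor: 62426 = (7^4 · 26); the sign does not affect v_p). Step 3 — |x − y|_7 = 7^{-4} = 1/2401.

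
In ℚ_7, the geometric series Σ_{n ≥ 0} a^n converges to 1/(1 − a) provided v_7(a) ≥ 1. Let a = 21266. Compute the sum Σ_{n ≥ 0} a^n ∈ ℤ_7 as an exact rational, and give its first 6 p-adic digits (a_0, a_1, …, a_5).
Σ a^n = 1/(1 − a) = -1/21265;  first 6 digits = (1, 0, 0, 6, 1, 1)

v_7(a) = 3 ≥ 1, so the series converges in ℤ_7 to 1/(1 − a) = 1/(1 − 21266) = -1/21265. Expand this rational in ℤ_7: compute digits iteratively via d_i = x_i mod 7, x_{i+1} = (x_i − d_i)/7. The first 6 digits are (1, 0, 0, 6, 1, 1).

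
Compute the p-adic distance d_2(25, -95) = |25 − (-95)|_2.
d_2(25, -95) = 1/8

Step 1 — x − y = 25 − (-95) = 120. Step 2 — v_2(120) = 3 (factor: 120 = (2^3 · 15); the sign does not affect v_p). Step 3 — |x − y|_2 = 2^{-3} = 1/8.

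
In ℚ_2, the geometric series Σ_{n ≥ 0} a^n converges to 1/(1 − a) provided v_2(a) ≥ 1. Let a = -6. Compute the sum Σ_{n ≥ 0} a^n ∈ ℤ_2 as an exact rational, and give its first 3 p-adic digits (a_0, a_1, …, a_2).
Σ a^n = 1/(1 − a) = 1/7;  first 3 digits = (1, 1, 1)

v_2(a) = 1 ≥ 1, so the series converges in ℤ_2 to 1/(1 − a) = 1/(1 − (-6)) = 1/7. Expand this rational in ℤ_2: compute digits iteratively via d_i = x_i mod 2, x_{i+1} = (x_i − d_i)/2. The first 3 digits are (1, 1, 1).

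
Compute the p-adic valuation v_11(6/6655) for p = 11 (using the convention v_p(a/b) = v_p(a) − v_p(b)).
v_11(6/6655) = -3

Factor powers of 11 from the numerator and denominator of the reduced fraction: 6 = 11^0 · 6 and 6655 = 11^3 · 5. Apply v_p(a/b) = v_p(a) − v_p(b): v_11(6/6655) = 0 − 3 = -3.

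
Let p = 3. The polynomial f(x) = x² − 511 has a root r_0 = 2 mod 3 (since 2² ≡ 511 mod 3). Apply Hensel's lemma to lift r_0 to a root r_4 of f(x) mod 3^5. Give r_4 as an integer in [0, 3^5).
r_4 = 5 (mod 243)

Hensel's recurrence: r_{i+1} = r_i − f(r_i)·(f′(r_i))^{-1} mod 3^{i+2}, with f′(x) = 2x. Iterate:
  r_0 = 2 (mod 3)
  r_1 = 5 (mod 9)
  r_2 = 5 (mod 27)
  r_3 = 5 (mod 81)
  r_4 = 5 (mod 243)
Final: r_4 = 5, and one checks f(r_4) ≡ 0 mod 3^5.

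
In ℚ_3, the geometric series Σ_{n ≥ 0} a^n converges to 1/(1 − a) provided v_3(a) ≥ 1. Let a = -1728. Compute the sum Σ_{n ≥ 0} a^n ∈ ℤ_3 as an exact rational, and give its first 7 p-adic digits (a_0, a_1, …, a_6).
Σ a^n = 1/(1 − a) = 1/1729;  first 7 digits = (1, 0, 0, 2, 2, 1, 1)

v_3(a) = 3 ≥ 1, so the series converges in ℤ_3 to 1/(1 − a) = 1/(1 − (-1728)) = 1/1729. Expand this rational in ℤ_3: compute digits iteratively via d_i = x_i mod 3, x_{i+1} = (x_i − d_i)/3. The first 7 digits are (1, 0, 0, 2, 2, 1, 1).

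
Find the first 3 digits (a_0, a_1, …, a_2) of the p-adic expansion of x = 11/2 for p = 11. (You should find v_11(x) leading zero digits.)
(a_0, …, a_2) = (0, 6, 5)

v_11(11/2) = 1, so a_0 = ... = a_0 = 0. Factor out: x = 11^1 · u with u = 1/2 a unit in ℤ_11. Expand u iteratively via a_{v+i} = u_i mod 11, u_{i+1} = (u_i − a_{v+i})/11:
  u_0 = 1/2;  a_1 = 6;  u_1 = (u_0 − 6)/11 = -1/2
  u_1 = -1/2;  a_2 = 5;  u_2 = (u_1 − 5)/11 = -1/2
Digits: (0, 6, 5).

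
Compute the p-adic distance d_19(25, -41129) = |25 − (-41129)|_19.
d_19(25, -41129) = 1/6859

Step 1 — x − y = 25 − (-41129) = 41154. Step 2 — v_19(41154) = 3 (factor: 41154 = (19^3 · 6); the sign does not affect v_p). Step 3 — |x − y|_19 = 19^{-3} = 1/6859.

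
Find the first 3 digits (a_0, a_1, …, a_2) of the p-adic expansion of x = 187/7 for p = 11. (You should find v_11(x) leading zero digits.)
(a_0, …, a_2) = (0, 4, 3)

v_11(187/7) = 1, so a_0 = ... = a_0 = 0. Factor out: x = 11^1 · u with u = 17/7 a unit in ℤ_11. Expand u iteratively via a_{v+i} = u_i mod 11, u_{i+1} = (u_i − a_{v+i})/11:
  u_0 = 17/7;  a_1 = 4;  u_1 = (u_0 − 4)/11 = -1/7
  u_1 = -1/7;  a_2 = 3;  u_2 = (u_1 − 3)/11 = -2/7
Digits: (0, 4, 3).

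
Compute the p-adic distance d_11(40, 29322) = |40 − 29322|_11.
d_11(40, 29322) = 1/14641

Step 1 — x − y = 40 − 29322 = -29282. Step 2 — v_11(-29282) = 4 (factor: -29282 = −(11^4 · 2); the sign does not affect v_p). Step 3 — |x − y|_11 = 11^{-4} = 1/14641.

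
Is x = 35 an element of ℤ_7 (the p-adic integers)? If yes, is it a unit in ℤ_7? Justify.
x ∈ ℤ_7 but not a unit; v_7(x) = 1 > 0

ℤ_7 = {x ∈ ℚ_7 : v_7(x) ≥ 0} and ℤ_7^× = {x ∈ ℤ_7 : v_7(x) = 0}. Here v_7(35) = v_7(num) − v_7(den) = 1; compare against these criteria.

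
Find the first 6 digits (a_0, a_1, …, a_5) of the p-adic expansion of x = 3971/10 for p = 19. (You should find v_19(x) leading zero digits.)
(a_0, …, a_5) = (0, 0, 3, 17, 1, 17)

v_19(3971/10) = 2, so a_0 = ... = a_1 = 0. Factor out: x = 19^2 · u with u = 11/10 a unit in ℤ_19. Expand u iteratively via a_{v+i} = u_i mod 19, u_{i+1} = (u_i − a_{v+i})/19:
  u_0 = 11/10;  a_2 = 3;  u_1 = (u_0 − 3)/19 = -1/10
  u_1 = -1/10;  a_3 = 17;  u_2 = (u_1 − 17)/19 = -9/10
  u_2 = -9/10;  a_4 = 1;  u_3 = (u_2 − 1)/19 = -1/10
  u_3 = -1/10;  a_5 = 17;  u_4 = (u_3 − 17)/19 = -9/10
Digits: (0, 0, 3, 17, 1, 17).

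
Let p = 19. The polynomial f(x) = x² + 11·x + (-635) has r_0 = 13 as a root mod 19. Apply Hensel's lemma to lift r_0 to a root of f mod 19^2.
r_1 = 51 (mod 361)

Hensel: r_{i+1} = r_i − f(r_i)·(f′(r_i))^{-1} mod 19^{i+2}, f′(x) = 2x + 11. Iterate:
  r_0 = 13 (mod 19)
  r_1 = 51 (mod 361)
Final: r = 51 satisfies f(r) ≡ 0 mod 19^2.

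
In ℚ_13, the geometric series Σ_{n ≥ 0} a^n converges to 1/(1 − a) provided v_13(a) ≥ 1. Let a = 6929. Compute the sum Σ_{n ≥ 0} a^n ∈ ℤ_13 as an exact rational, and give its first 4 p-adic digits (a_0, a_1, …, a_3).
Σ a^n = 1/(1 − a) = -1/6928;  first 4 digits = (1, 0, 2, 3)

v_13(a) = 2 ≥ 1, so the series converges in ℤ_13 to 1/(1 − a) = 1/(1 − 6929) = -1/6928. Expand this rational in ℤ_13: compute digits iteratively via d_i = x_i mod 13, x_{i+1} = (x_i − d_i)/13. The first 4 digits are (1, 0, 2, 3).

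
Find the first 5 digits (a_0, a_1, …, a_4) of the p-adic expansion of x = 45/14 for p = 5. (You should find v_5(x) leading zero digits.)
(a_0, …, a_4) = (0, 1, 1, 3, 4)

v_5(45/14) = 1, so a_0 = ... = a_0 = 0. Factor out: x = 5^1 · u with u = 9/14 a unit in ℤ_5. Expand u iteratively via a_{v+i} = u_i mod 5, u_{i+1} = (u_i − a_{v+i})/5:
  u_0 = 9/14;  a_1 = 1;  u_1 = (u_0 − 1)/5 = -1/14
  u_1 = -1/14;  a_2 = 1;  u_2 = (u_1 − 1)/5 = -3/14
  u_2 = -3/14;  a_3 = 3;  u_3 = (u_2 − 3)/5 = -9/14
  u_3 = -9/14;  a_4 = 4;  u_4 = (u_3 − 4)/5 = -13/14
Digits: (0, 1, 1, 3, 4).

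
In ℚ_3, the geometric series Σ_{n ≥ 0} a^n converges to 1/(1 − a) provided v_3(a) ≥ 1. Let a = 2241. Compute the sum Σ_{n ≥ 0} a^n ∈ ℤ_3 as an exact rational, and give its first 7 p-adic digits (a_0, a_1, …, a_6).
Σ a^n = 1/(1 − a) = -1/2240;  first 7 digits = (1, 0, 0, 2, 0, 0, 1)

v_3(a) = 3 ≥ 1, so the series converges in ℤ_3 to 1/(1 − a) = 1/(1 − 2241) = -1/2240. Expand this rational in ℤ_3: compute digits iteratively via d_i = x_i mod 3, x_{i+1} = (x_i − d_i)/3. The first 7 digits are (1, 0, 0, 2, 0, 0, 1).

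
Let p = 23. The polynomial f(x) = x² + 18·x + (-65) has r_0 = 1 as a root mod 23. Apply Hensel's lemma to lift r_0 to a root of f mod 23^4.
r_3 = 99085 (mod 279841)

Hensel: r_{i+1} = r_i − f(r_i)·(f′(r_i))^{-1} mod 23^{i+2}, f′(x) = 2x + 18. Iterate:
  r_0 = 1 (mod 23)
  r_1 = 162 (mod 529)
  r_2 = 1749 (mod 12167)
  r_3 = 99085 (mod 279841)
Final: r = 99085 satisfies f(r) ≡ 0 mod 23^4.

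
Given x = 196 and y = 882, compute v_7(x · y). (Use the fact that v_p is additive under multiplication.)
v_7(172872) = 4

v_p(x) = 2 (factor: 196 = 7^2 · 4); v_p(y) = 2 (factor: 882 = 7^2 · 18). Additivity: v_p(xy) = v_p(x) + v_p(y) = 2 + 2 = 4. (Direct check: xy = 172872 = 7^4 · (72).)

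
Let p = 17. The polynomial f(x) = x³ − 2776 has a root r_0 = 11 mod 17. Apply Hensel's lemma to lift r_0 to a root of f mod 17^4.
r_3 = 48563 (mod 83521)

Hensel: r_{i+1} = r_i − f(r_i)/f′(r_i) mod 17^{i+2}, where f′(x) = 3x². Iterate:
  r_0 = 11 (mod 17)
  r_1 = 11 (mod 289)
  r_2 = 4346 (mod 4913)
  r_3 = 48563 (mod 83521)
Final: r = 48563 with f(r) ≡ 0 mod 17^4.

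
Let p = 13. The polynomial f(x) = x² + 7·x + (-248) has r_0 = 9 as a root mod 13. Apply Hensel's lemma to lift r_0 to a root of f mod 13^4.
r_3 = 16805 (mod 28561)

Hensel: r_{i+1} = r_i − f(r_i)·(f′(r_i))^{-1} mod 13^{i+2}, f′(x) = 2x + 7. Iterate:
  r_0 = 9 (mod 13)
  r_1 = 74 (mod 169)
  r_2 = 1426 (mod 2197)
  r_3 = 16805 (mod 28561)
Final: r = 16805 satisfies f(r) ≡ 0 mod 13^4.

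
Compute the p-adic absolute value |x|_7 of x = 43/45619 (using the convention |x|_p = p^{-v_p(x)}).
|43/45619|_7 = 2401

Step 1 — compute v_7(x) by factoring powers of 7 out of the numerator and denominator: v_7(43/45619) = -4. Step 2 — apply |x|_p = p^{-v_p(x)} = 7^{4} = 2401.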